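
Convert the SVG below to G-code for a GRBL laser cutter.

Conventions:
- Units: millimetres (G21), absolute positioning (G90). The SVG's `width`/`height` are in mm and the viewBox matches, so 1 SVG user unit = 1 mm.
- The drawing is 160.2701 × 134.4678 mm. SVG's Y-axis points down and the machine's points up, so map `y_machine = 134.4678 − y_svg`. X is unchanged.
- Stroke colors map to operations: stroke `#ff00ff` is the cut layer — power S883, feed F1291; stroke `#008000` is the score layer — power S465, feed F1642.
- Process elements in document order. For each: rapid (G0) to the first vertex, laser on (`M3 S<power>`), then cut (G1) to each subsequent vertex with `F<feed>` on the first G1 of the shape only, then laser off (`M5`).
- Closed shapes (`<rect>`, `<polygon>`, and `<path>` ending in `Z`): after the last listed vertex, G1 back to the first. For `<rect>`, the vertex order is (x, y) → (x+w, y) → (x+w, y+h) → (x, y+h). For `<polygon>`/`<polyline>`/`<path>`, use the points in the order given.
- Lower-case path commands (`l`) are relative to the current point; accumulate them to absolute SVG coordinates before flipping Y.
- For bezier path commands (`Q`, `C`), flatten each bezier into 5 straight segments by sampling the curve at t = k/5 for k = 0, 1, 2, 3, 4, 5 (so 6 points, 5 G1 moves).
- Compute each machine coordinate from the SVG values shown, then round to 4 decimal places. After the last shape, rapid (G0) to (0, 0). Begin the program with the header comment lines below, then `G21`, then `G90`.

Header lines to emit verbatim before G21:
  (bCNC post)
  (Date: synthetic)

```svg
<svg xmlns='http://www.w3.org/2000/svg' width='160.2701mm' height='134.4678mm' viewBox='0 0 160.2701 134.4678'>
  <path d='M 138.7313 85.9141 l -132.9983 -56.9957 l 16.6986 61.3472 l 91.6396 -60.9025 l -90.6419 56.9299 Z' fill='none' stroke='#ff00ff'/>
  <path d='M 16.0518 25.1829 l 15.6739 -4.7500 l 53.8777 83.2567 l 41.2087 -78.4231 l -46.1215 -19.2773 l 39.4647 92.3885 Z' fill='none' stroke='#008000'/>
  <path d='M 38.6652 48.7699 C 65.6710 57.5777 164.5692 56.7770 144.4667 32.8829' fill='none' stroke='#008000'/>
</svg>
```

(bCNC post)
(Date: synthetic)
G21
G90
G0 X138.7313 Y48.5537
M3 S883
G1 X5.7330 Y105.5494 F1291
G1 X22.4316 Y44.2022
G1 X114.0712 Y105.1047
G1 X23.4293 Y48.1748
G1 X138.7313 Y48.5537
M5
G0 X16.0518 Y109.2849
M3 S465
G1 X31.7257 Y114.0349 F1642
G1 X85.6034 Y30.7782
G1 X126.8121 Y109.2013
G1 X80.6906 Y128.4786
G1 X120.1553 Y36.0901
G1 X16.0518 Y109.2849
M5
G0 X38.6652 Y85.6979
M3 S465
G1 X61.9686 Y81.6741 F1642
G1 X93.3634 Y80.6037
G1 X123.6865 Y83.1338
G1 X143.7753 Y89.9118
G1 X144.4667 Y101.5849
M5
G0 X0.0000 Y0.0000

Since the viewBox matches the mm dimensions, user units are millimetres directly. The only transform is the Y-flip y_m = 134.4678 − y_svg.

Shape 1 is a closed polygon drawn with `<path>`. Its stroke #ff00ff means cut at S883, F1291. After flipping Y the toolpath is (138.7313,48.5537) → (5.7330,105.5494) → (22.4316,44.2022) → (114.0712,105.1047) → (23.4293,48.1748) → (138.7313,48.5537), returning to the start.

Shape 2 is a closed polygon drawn with `<path>`. Its stroke #008000 means score at S465, F1642. After flipping Y the toolpath is (16.0518,109.2849) → (31.7257,114.0349) → (85.6034,30.7782) → (126.8121,109.2013) → (80.6906,128.4786) → (120.1553,36.0901) → (16.0518,109.2849), returning to the start.

Shape 3 is a cubic bezier drawn with `<path>`. Its stroke #008000 means score at S465, F1642. After flipping Y the toolpath is (38.6652,85.6979) → (61.9686,81.6741) → (93.3634,80.6037) → (123.6865,83.1338) → (143.7753,89.9118) → (144.4667,101.5849).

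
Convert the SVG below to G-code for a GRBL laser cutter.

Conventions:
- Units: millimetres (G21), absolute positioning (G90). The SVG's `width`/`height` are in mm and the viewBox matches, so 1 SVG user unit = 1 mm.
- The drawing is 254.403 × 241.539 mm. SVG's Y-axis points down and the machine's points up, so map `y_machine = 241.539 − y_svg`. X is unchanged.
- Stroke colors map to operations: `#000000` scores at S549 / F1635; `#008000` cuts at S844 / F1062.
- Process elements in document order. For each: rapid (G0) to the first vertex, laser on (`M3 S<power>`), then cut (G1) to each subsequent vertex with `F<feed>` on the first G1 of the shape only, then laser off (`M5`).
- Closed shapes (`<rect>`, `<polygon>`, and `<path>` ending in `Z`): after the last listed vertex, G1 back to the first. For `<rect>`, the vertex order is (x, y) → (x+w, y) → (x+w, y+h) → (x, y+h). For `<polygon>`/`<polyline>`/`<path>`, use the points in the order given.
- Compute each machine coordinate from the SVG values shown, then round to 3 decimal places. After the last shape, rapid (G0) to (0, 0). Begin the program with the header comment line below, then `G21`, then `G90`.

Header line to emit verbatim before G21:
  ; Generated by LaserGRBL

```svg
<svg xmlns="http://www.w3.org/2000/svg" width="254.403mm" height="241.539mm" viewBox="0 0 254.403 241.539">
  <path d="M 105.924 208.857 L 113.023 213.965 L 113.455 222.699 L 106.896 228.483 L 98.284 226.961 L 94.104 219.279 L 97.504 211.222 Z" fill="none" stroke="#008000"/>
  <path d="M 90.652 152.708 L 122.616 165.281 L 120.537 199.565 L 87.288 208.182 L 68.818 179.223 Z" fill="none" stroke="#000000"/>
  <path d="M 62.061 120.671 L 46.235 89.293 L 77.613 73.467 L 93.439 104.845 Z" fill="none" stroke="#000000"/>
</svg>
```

viewBox `0 0 254.403 241.539` with mm width/height → 1 unit = 1 mm. Flip: y_m = 241.539 − y_svg.

**Shape 1** — `<path>` regular polygon, stroke `#008000` → cut (S844, F1062). Machine vertices: (105.924,32.682) → (113.023,27.574) → (113.455,18.840) → (106.896,13.056) → (98.284,14.578) → (94.104,22.260) → (97.504,30.317) → (105.924,32.682). Closed: final G1 returns to the first vertex.

**Shape 2** — `<path>` regular polygon, stroke `#000000` → score (S549, F1635). Machine vertices: (90.652,88.831) → (122.616,76.258) → (120.537,41.974) → (87.288,33.357) → (68.818,62.316) → (90.652,88.831). Closed: final G1 returns to the first vertex.

**Shape 3** — `<path>` regular polygon, stroke `#000000` → score (S549, F1635). Machine vertices: (62.061,120.868) → (46.235,152.246) → (77.613,168.072) → (93.439,136.694) → (62.061,120.868). Closed: final G1 returns to the first vertex.

; Generated by LaserGRBL
G21
G90
G0 X105.924 Y32.682
M3 S844
G1 X113.023 Y27.574 F1062
G1 X113.455 Y18.840
G1 X106.896 Y13.056
G1 X98.284 Y14.578
G1 X94.104 Y22.260
G1 X97.504 Y30.317
G1 X105.924 Y32.682
M5
G0 X90.652 Y88.831
M3 S549
G1 X122.616 Y76.258 F1635
G1 X120.537 Y41.974
G1 X87.288 Y33.357
G1 X68.818 Y62.316
G1 X90.652 Y88.831
M5
G0 X62.061 Y120.868
M3 S549
G1 X46.235 Y152.246 F1635
G1 X77.613 Y168.072
G1 X93.439 Y136.694
G1 X62.061 Y120.868
M5
G0 X0.000 Y0.000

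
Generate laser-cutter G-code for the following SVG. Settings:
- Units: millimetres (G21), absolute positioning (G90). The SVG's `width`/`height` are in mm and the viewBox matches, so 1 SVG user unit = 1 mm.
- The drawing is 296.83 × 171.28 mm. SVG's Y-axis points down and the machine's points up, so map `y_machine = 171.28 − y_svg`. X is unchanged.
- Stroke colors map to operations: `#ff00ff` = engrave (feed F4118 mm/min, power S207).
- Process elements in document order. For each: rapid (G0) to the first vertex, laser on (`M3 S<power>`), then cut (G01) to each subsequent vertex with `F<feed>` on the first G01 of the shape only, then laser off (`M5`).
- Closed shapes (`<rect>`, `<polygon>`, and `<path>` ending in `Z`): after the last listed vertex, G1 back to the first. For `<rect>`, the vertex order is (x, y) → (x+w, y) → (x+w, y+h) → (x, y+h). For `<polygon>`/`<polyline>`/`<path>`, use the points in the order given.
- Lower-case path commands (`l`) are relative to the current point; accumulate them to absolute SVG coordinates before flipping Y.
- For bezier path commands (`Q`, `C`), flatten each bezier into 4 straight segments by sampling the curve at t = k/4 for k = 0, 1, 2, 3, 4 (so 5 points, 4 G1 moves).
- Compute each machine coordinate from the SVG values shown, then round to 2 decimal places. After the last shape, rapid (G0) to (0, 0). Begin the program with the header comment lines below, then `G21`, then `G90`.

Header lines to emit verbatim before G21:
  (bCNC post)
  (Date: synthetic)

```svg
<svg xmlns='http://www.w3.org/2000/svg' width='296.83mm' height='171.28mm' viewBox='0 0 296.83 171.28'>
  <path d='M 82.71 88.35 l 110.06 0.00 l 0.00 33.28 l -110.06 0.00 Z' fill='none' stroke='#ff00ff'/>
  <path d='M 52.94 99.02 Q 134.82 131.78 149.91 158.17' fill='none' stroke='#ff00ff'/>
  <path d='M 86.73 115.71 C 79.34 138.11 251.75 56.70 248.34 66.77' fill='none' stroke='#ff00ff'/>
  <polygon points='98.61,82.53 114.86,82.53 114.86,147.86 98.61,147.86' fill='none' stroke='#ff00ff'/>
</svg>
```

(bCNC post)
(Date: synthetic)
G21
G90
G0 X82.71 Y82.93
M3 S207
G01 X192.77 Y82.93 F4118
G01 X192.77 Y49.65
G01 X82.71 Y49.65
G01 X82.71 Y82.93
M5
G0 X52.94 Y72.26
M3 S207
G01 X89.71 Y56.28 F4118
G01 X118.12 Y41.09
G01 X138.19 Y26.70
G01 X149.91 Y13.11
M5
G0 X86.73 Y55.57
M3 S207
G01 X109.34 Y55.18 F4118
G01 X166.04 Y75.42
G01 X223.49 Y97.96
G01 X248.34 Y104.51
M5
G0 X98.61 Y88.75
M3 S207
G01 X114.86 Y88.75 F4118
G01 X114.86 Y23.42
G01 X98.61 Y23.42
G01 X98.61 Y88.75
M5
G0 X0.00 Y0.00

viewBox `0 0 296.83 171.28` with mm width/height → 1 unit = 1 mm. Flip: y_m = 171.28 − y_svg.

**Shape 1** — `<path>` rectangle, stroke `#ff00ff` → engrave (S207, F4118). Machine vertices: (82.71,82.93) → (192.77,82.93) → (192.77,49.65) → (82.71,49.65) → (82.71,82.93). Closed: final G1 returns to the first vertex.

**Shape 2** — `<path>` quadratic bezier, stroke `#ff00ff` → engrave (S207, F4118). Control points (SVG): P0=(52.94,99.02), P1=(134.82,131.78), P2=(149.91,158.17); sampled at t=k/4. Machine vertices: (52.94,72.26) → (89.71,56.28) → (118.12,41.09) → (138.19,26.70) → (149.91,13.11). Open path.

**Shape 3** — `<path>` cubic bezier, stroke `#ff00ff` → engrave (S207, F4118). Control points (SVG): P0=(86.73,115.71), P1=(79.34,138.11), P2=(251.75,56.70), P3=(248.34,66.77); sampled at t=k/4. Machine vertices: (86.73,55.57) → (109.34,55.18) → (166.04,75.42) → (223.49,97.96) → (248.34,104.51). Open path.

**Shape 4** — `<polygon>` rectangle, stroke `#ff00ff` → engrave (S207, F4118). Machine vertices: (98.61,88.75) → (114.86,88.75) → (114.86,23.42) → (98.61,23.42) → (98.61,88.75). Closed: final G1 returns to the first vertex.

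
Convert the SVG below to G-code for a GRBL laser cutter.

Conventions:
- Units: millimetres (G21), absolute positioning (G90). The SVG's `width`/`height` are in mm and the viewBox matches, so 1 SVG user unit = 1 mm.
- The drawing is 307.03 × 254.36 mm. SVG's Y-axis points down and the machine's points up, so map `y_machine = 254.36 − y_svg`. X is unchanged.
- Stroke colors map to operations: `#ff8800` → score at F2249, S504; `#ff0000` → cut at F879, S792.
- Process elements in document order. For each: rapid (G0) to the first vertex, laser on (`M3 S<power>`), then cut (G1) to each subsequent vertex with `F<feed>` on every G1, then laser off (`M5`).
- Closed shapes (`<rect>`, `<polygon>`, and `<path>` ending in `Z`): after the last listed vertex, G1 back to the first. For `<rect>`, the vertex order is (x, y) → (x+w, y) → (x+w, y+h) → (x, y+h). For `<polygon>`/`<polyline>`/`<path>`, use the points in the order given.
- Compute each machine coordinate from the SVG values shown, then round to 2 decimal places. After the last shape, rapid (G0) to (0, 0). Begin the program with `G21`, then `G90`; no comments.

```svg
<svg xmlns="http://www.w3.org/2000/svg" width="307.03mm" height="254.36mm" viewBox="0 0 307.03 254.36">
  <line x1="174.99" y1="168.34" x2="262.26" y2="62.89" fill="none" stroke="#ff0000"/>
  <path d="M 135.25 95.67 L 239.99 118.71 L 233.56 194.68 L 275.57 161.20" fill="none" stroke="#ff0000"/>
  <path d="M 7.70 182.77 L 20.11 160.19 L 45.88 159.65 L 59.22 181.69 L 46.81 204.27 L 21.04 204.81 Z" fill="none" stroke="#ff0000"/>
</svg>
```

G21
G90
G0 X174.99 Y86.02
M3 S792
G1 X262.26 Y191.47 F879
M5
G0 X135.25 Y158.69
M3 S792
G1 X239.99 Y135.65 F879
G1 X233.56 Y59.68 F879
G1 X275.57 Y93.16 F879
M5
G0 X7.70 Y71.59
M3 S792
G1 X20.11 Y94.17 F879
G1 X45.88 Y94.71 F879
G1 X59.22 Y72.67 F879
G1 X46.81 Y50.09 F879
G1 X21.04 Y49.55 F879
G1 X7.70 Y71.59 F879
M5
G0 X0.00 Y0.00

viewBox `0 0 307.03 254.36` with mm width/height → 1 unit = 1 mm. Flip: y_m = 254.36 − y_svg.

**Shape 1** — `<line>` line segment, stroke `#ff0000` → cut (S792, F879). Machine vertices: (174.99,86.02) → (262.26,191.47). Open path.

**Shape 2** — `<path>` open polyline, stroke `#ff0000` → cut (S792, F879). Machine vertices: (135.25,158.69) → (239.99,135.65) → (233.56,59.68) → (275.57,93.16). Open path.

**Shape 3** — `<path>` regular polygon, stroke `#ff0000` → cut (S792, F879). Machine vertices: (7.70,71.59) → (20.11,94.17) → (45.88,94.71) → (59.22,72.67) → (46.81,50.09) → (21.04,49.55) → (7.70,71.59). Closed: final G1 returns to the first vertex.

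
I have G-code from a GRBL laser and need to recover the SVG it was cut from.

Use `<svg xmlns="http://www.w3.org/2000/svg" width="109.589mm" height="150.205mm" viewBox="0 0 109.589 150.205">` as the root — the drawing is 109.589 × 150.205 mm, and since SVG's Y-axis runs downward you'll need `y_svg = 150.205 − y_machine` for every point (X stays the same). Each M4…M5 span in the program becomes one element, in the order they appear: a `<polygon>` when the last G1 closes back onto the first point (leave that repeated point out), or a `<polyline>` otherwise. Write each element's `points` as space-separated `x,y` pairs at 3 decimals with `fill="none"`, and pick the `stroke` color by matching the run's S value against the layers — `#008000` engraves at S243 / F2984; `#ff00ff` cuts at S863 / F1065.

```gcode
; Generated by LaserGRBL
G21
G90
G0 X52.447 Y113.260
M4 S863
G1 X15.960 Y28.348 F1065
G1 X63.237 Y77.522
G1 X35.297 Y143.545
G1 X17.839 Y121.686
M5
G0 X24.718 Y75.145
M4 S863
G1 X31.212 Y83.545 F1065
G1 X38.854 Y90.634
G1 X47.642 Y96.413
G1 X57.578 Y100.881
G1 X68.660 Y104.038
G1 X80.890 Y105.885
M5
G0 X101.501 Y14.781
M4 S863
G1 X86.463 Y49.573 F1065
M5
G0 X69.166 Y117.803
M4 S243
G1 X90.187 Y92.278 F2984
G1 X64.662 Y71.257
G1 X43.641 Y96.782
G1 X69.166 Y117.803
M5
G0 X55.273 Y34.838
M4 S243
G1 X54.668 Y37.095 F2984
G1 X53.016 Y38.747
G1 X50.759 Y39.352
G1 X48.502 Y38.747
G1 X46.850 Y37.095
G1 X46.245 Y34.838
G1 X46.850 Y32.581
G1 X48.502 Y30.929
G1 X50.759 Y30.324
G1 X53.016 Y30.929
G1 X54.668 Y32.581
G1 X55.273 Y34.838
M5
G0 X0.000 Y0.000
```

<svg xmlns="http://www.w3.org/2000/svg" width="109.589mm" height="150.205mm" viewBox="0 0 109.589 150.205">
  <polyline points="52.447,36.945 15.960,121.857 63.237,72.683 35.297,6.660 17.839,28.519" fill="none" stroke="#ff00ff"/>
  <polyline points="24.718,75.060 31.212,66.660 38.854,59.571 47.642,53.792 57.578,49.324 68.660,46.167 80.890,44.320" fill="none" stroke="#ff00ff"/>
  <polyline points="101.501,135.424 86.463,100.632" fill="none" stroke="#ff00ff"/>
  <polygon points="69.166,32.402 90.187,57.927 64.662,78.948 43.641,53.423" fill="none" stroke="#008000"/>
  <polygon points="55.273,115.367 54.668,113.110 53.016,111.458 50.759,110.853 48.502,111.458 46.850,113.110 46.245,115.367 46.850,117.624 48.502,119.276 50.759,119.881 53.016,119.276 54.668,117.624" fill="none" stroke="#008000"/>
</svg>

Each laser-on run becomes one SVG element. Flip Y back into SVG space with y_svg = 150.205 − y_machine.

Run 1: power S863 maps to stroke `#ff00ff` (cut). The run is open, so emit a `<polyline>` with points (Y-flipped): 52.447,36.945 15.960,121.857 63.237,72.683 35.297,6.660 17.839,28.519.

Run 2: the run's S863 means `#ff00ff` (cut). The run is open, so emit a `<polyline>` with points (Y-flipped): 24.718,75.060 31.212,66.660 38.854,59.571 47.642,53.792 57.578,49.324 68.660,46.167 80.890,44.320.

Run 3: power S863 maps to stroke `#ff00ff` (cut). The run is open, so emit a `<polyline>` with points (Y-flipped): 101.501,135.424 86.463,100.632.

Run 4: the run's S243 means `#008000` (engrave). The run returns to its start, so emit a `<polygon>` with points (Y-flipped): 69.166,32.402 90.187,57.927 64.662,78.948 43.641,53.423.

Run 5: the run's S243 means `#008000` (engrave). The run returns to its start, so emit a `<polygon>` with points (Y-flipped): 55.273,115.367 54.668,113.110 53.016,111.458 50.759,110.853 48.502,111.458 46.850,113.110 46.245,115.367 46.850,117.624 48.502,119.276 50.759,119.881 53.016,119.276 54.668,117.624.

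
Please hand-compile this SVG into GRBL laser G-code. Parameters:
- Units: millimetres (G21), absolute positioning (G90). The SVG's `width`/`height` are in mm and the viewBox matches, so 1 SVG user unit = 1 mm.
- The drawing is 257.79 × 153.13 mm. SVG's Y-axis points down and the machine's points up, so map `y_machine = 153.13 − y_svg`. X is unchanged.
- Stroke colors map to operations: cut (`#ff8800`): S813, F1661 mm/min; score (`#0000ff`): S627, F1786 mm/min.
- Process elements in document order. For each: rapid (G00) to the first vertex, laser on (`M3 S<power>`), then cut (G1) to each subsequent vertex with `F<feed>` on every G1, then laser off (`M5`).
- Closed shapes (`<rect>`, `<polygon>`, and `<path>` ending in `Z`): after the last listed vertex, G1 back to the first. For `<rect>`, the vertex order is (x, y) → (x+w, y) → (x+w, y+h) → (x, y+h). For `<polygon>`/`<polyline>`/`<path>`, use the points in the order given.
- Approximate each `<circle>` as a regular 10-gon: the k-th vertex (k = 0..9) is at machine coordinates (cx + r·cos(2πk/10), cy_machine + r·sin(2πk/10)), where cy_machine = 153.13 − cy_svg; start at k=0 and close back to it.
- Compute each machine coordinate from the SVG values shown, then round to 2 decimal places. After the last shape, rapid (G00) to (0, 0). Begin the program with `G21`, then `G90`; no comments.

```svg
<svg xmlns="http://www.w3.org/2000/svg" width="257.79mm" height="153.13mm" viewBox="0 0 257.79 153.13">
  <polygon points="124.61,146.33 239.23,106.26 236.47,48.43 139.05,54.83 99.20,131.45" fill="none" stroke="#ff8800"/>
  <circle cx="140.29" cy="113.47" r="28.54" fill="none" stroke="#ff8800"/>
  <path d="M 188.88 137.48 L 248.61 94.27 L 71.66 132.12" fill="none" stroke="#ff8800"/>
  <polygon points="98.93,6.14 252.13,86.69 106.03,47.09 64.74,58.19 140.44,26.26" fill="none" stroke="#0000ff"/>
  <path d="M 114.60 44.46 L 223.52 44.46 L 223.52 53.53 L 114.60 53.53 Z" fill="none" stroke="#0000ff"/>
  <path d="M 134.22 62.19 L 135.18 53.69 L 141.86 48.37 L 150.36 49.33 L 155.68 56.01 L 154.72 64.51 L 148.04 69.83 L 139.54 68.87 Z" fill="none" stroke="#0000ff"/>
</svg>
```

viewBox `0 0 257.79 153.13` with mm width/height → 1 unit = 1 mm. Flip: y_m = 153.13 − y_svg.

**Shape 1** — `<polygon>` closed polygon, stroke `#ff8800` → cut (S813, F1661). Machine vertices: (124.61,6.80) → (239.23,46.87) → (236.47,104.70) → (139.05,98.30) → (99.20,21.68) → (124.61,6.80). Closed: final G1 returns to the first vertex.

**Shape 2** — `<circle>` circle, stroke `#ff8800` → cut (S813, F1661). Machine vertices: (168.83,39.66) → (163.38,56.44) → (149.11,66.80) → (131.47,66.80) → (117.20,56.44) → (111.75,39.66) → (117.20,22.88) → (131.47,12.52) → (149.11,12.52) → (163.38,22.88) → (168.83,39.66). Closed: final G1 returns to the first vertex.

**Shape 3** — `<path>` open polyline, stroke `#ff8800` → cut (S813, F1661). Machine vertices: (188.88,15.65) → (248.61,58.86) → (71.66,21.01). Open path.

**Shape 4** — `<polygon>` closed polygon, stroke `#0000ff` → score (S627, F1786). Machine vertices: (98.93,146.99) → (252.13,66.44) → (106.03,106.04) → (64.74,94.94) → (140.44,126.87) → (98.93,146.99). Closed: final G1 returns to the first vertex.

**Shape 5** — `<path>` rectangle, stroke `#0000ff` → score (S627, F1786). Machine vertices: (114.60,108.67) → (223.52,108.67) → (223.52,99.60) → (114.60,99.60) → (114.60,108.67). Closed: final G1 returns to the first vertex.

**Shape 6** — `<path>` regular polygon, stroke `#0000ff` → score (S627, F1786). Machine vertices: (134.22,90.94) → (135.18,99.44) → (141.86,104.76) → (150.36,103.80) → (155.68,97.12) → (154.72,88.62) → (148.04,83.30) → (139.54,84.26) → (134.22,90.94). Closed: final G1 returns to the first vertex.

G21
G90
G00 X124.61 Y6.80
M3 S813
G1 X239.23 Y46.87 F1661
G1 X236.47 Y104.70 F1661
G1 X139.05 Y98.30 F1661
G1 X99.20 Y21.68 F1661
G1 X124.61 Y6.80 F1661
M5
G00 X168.83 Y39.66
M3 S813
G1 X163.38 Y56.44 F1661
G1 X149.11 Y66.80 F1661
G1 X131.47 Y66.80 F1661
G1 X117.20 Y56.44 F1661
G1 X111.75 Y39.66 F1661
G1 X117.20 Y22.88 F1661
G1 X131.47 Y12.52 F1661
G1 X149.11 Y12.52 F1661
G1 X163.38 Y22.88 F1661
G1 X168.83 Y39.66 F1661
M5
G00 X188.88 Y15.65
M3 S813
G1 X248.61 Y58.86 F1661
G1 X71.66 Y21.01 F1661
M5
G00 X98.93 Y146.99
M3 S627
G1 X252.13 Y66.44 F1786
G1 X106.03 Y106.04 F1786
G1 X64.74 Y94.94 F1786
G1 X140.44 Y126.87 F1786
G1 X98.93 Y146.99 F1786
M5
G00 X114.60 Y108.67
M3 S627
G1 X223.52 Y108.67 F1786
G1 X223.52 Y99.60 F1786
G1 X114.60 Y99.60 F1786
G1 X114.60 Y108.67 F1786
M5
G00 X134.22 Y90.94
M3 S627
G1 X135.18 Y99.44 F1786
G1 X141.86 Y104.76 F1786
G1 X150.36 Y103.80 F1786
G1 X155.68 Y97.12 F1786
G1 X154.72 Y88.62 F1786
G1 X148.04 Y83.30 F1786
G1 X139.54 Y84.26 F1786
G1 X134.22 Y90.94 F1786
M5
G00 X0.00 Y0.00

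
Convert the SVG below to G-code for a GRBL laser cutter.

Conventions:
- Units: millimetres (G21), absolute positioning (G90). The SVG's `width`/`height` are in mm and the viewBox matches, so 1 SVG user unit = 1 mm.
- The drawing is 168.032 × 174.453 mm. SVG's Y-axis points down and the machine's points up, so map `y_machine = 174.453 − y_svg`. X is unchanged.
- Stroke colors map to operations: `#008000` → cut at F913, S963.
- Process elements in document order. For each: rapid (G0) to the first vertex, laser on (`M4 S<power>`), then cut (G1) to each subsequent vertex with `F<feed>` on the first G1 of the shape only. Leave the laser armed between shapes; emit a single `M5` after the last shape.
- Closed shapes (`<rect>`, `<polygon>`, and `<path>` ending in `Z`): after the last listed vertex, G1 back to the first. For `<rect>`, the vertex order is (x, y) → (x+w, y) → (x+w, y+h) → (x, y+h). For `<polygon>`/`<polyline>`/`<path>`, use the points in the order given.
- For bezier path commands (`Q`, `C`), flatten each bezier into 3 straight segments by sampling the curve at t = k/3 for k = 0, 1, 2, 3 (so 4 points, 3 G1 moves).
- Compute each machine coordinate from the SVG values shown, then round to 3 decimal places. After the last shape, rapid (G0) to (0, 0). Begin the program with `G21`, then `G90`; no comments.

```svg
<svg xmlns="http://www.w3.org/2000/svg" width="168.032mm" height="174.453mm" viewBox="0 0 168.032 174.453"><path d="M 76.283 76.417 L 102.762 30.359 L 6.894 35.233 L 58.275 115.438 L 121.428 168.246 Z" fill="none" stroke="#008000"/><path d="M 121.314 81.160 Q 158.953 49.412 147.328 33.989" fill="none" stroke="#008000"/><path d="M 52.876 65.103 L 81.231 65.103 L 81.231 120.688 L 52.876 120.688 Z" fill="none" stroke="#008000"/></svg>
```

G21
G90
G0 X76.283 Y98.036
M4 S963
G1 X102.762 Y144.094 F913
G1 X6.894 Y139.220
G1 X58.275 Y59.015
G1 X121.428 Y6.207
G1 X76.283 Y98.036
G0 X121.314 Y93.293
M4 S963
G1 X140.933 Y112.644 F913
G1 X149.604 Y128.368
G1 X147.328 Y140.464
G0 X52.876 Y109.350
M4 S963
G1 X81.231 Y109.350 F913
G1 X81.231 Y53.765
G1 X52.876 Y53.765
G1 X52.876 Y109.350
M5
G0 X0.000 Y0.000

viewBox `0 0 168.032 174.453` with mm width/height → 1 unit = 1 mm. Flip: y_m = 174.453 − y_svg.

**Shape 1** — `<path>` closed polygon, stroke `#008000` → cut (S963, F913). Machine vertices: (76.283,98.036) → (102.762,144.094) → (6.894,139.220) → (58.275,59.015) → (121.428,6.207) → (76.283,98.036). Closed: final G1 returns to the first vertex.

**Shape 2** — `<path>` quadratic bezier, stroke `#008000` → cut (S963, F913). Control points (SVG): P0=(121.314,81.160), P1=(158.953,49.412), P2=(147.328,33.989); sampled at t=k/3. Machine vertices: (121.314,93.293) → (140.933,112.644) → (149.604,128.368) → (147.328,140.464). Open path.

**Shape 3** — `<path>` rectangle, stroke `#008000` → cut (S963, F913). Machine vertices: (52.876,109.350) → (81.231,109.350) → (81.231,53.765) → (52.876,53.765) → (52.876,109.350). Closed: final G1 returns to the first vertex.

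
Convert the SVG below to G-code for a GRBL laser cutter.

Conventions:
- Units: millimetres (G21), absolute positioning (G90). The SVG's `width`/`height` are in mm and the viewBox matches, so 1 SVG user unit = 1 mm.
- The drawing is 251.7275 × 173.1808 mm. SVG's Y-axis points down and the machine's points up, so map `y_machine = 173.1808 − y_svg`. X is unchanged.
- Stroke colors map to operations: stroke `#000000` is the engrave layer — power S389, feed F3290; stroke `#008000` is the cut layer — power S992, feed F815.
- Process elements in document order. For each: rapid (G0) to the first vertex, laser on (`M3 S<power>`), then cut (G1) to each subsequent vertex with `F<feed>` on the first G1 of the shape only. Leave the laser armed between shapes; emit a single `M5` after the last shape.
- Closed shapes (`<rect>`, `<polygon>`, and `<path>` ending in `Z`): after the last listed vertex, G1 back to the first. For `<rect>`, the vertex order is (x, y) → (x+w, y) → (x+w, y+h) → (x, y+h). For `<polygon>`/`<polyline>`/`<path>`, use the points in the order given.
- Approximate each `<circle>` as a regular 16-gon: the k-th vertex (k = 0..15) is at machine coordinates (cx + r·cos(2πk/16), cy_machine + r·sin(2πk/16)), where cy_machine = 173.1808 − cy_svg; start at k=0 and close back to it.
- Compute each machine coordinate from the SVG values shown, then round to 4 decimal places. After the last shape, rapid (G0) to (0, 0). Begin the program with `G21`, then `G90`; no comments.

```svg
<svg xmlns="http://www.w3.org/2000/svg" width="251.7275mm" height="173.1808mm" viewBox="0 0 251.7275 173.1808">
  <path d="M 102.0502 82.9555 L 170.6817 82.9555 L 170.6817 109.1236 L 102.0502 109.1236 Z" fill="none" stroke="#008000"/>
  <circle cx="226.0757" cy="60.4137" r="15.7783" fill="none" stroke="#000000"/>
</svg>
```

viewBox `0 0 251.7275 173.1808` with mm width/height → 1 unit = 1 mm. Flip: y_m = 173.1808 − y_svg.

**Shape 1** — `<path>` rectangle, stroke `#008000` → cut (S992, F815). Machine vertices: (102.0502,90.2253) → (170.6817,90.2253) → (170.6817,64.0572) → (102.0502,64.0572) → (102.0502,90.2253). Closed: final G1 returns to the first vertex.

**Shape 2** — `<circle>` circle, stroke `#000000` → engrave (S389, F3290). Machine vertices: (241.8540,112.7671) → (240.6529,118.8052) → (237.2326,123.9240) → (232.1138,127.3443) → (226.0757,128.5454) → (220.0376,127.3443) → (214.9188,123.9240) → (211.4985,118.8052) → (210.2974,112.7671) → (211.4985,106.7290) → (214.9188,101.6102) → (220.0376,98.1899) → (226.0757,96.9888) → (232.1138,98.1899) → (237.2326,101.6102) → (240.6529,106.7290) → (241.8540,112.7671). Closed: final G1 returns to the first vertex.

G21
G90
G0 X102.0502 Y90.2253
M3 S992
G1 X170.6817 Y90.2253 F815
G1 X170.6817 Y64.0572
G1 X102.0502 Y64.0572
G1 X102.0502 Y90.2253
G0 X241.8540 Y112.7671
M3 S389
G1 X240.6529 Y118.8052 F3290
G1 X237.2326 Y123.9240
G1 X232.1138 Y127.3443
G1 X226.0757 Y128.5454
G1 X220.0376 Y127.3443
G1 X214.9188 Y123.9240
G1 X211.4985 Y118.8052
G1 X210.2974 Y112.7671
G1 X211.4985 Y106.7290
G1 X214.9188 Y101.6102
G1 X220.0376 Y98.1899
G1 X226.0757 Y96.9888
G1 X232.1138 Y98.1899
G1 X237.2326 Y101.6102
G1 X240.6529 Y106.7290
G1 X241.8540 Y112.7671
M5
G0 X0.0000 Y0.0000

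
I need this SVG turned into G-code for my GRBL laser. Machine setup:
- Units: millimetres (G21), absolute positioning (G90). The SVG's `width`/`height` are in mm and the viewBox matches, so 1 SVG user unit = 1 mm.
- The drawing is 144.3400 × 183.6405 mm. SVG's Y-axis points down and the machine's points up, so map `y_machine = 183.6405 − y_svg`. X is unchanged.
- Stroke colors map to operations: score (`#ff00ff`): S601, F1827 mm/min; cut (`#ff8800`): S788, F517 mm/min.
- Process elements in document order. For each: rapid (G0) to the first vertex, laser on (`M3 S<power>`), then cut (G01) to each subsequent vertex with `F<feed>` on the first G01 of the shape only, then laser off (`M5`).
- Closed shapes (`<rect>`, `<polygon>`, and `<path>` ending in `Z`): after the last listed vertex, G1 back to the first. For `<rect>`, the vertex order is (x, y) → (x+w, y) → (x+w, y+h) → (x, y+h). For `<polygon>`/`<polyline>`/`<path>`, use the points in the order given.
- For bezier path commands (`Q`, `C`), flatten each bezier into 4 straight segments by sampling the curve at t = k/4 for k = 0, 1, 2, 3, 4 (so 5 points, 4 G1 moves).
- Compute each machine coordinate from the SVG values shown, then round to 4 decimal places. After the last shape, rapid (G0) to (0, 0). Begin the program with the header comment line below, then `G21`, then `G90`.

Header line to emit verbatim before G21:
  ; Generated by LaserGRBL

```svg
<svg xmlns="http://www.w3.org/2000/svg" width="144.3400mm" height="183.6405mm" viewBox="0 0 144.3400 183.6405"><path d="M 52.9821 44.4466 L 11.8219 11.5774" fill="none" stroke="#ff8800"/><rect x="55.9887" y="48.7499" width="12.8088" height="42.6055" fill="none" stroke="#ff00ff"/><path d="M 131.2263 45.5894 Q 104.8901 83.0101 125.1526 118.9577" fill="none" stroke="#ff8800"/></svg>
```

viewBox `0 0 144.3400 183.6405` with mm width/height → 1 unit = 1 mm. Flip: y_m = 183.6405 − y_svg.

**Shape 1** — `<path>` line segment, stroke `#ff8800` → cut (S788, F517). Machine vertices: (52.9821,139.1939) → (11.8219,172.0631). Open path.

**Shape 2** — `<rect>` rectangle, stroke `#ff00ff` → score (S601, F1827). Machine vertices: (55.9887,134.8906) → (68.7975,134.8906) → (68.7975,92.2851) → (55.9887,92.2851) → (55.9887,134.8906). Closed: final G1 returns to the first vertex.

**Shape 3** — `<path>` quadratic bezier, stroke `#ff8800` → cut (S788, F517). Control points (SVG): P0=(131.2263,45.5894), P1=(104.8901,83.0101), P2=(125.1526,118.9577); sampled at t=k/4. Machine vertices: (131.2263,138.0511) → (120.9706,119.4328) → (116.5398,100.9987) → (117.9338,82.7487) → (125.1526,64.6828). Open path.

; Generated by LaserGRBL
G21
G90
G0 X52.9821 Y139.1939
M3 S788
G01 X11.8219 Y172.0631 F517
M5
G0 X55.9887 Y134.8906
M3 S601
G01 X68.7975 Y134.8906 F1827
G01 X68.7975 Y92.2851
G01 X55.9887 Y92.2851
G01 X55.9887 Y134.8906
M5
G0 X131.2263 Y138.0511
M3 S788
G01 X120.9706 Y119.4328 F517
G01 X116.5398 Y100.9987
G01 X117.9338 Y82.7487
G01 X125.1526 Y64.6828
M5
G0 X0.0000 Y0.0000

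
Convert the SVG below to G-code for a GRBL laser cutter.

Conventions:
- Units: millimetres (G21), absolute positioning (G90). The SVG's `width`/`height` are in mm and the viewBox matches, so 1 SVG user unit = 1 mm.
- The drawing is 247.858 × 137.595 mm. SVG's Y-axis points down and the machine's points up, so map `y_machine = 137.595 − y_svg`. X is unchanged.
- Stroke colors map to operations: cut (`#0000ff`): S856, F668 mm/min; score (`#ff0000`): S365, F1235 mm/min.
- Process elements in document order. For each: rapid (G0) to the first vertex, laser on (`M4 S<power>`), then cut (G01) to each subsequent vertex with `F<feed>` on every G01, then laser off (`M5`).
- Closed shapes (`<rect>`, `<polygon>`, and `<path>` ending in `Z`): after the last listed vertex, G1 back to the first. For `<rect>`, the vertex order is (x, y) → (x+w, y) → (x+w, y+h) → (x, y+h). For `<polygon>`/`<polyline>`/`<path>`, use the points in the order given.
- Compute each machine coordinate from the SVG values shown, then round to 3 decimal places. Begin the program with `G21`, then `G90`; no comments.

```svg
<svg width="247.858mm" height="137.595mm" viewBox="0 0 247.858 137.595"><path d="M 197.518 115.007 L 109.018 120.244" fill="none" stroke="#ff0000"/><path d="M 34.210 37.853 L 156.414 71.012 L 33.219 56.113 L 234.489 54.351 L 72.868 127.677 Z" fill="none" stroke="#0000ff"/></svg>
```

1 u = 1 mm; y_m = 137.595 − y.

[1] `<path>` line segment, #ff0000→score S365 F1235: (197.518,22.588) → (109.018,17.351)

[2] `<path>` closed polygon, #0000ff→cut S856 F668: (34.210,99.742) → (156.414,66.583) → (33.219,81.482) → (234.489,83.244) → (72.868,9.918) → (34.210,99.742) (closed)

G21
G90
G0 X197.518 Y22.588
M4 S365
G01 X109.018 Y17.351 F1235
M5
G0 X34.210 Y99.742
M4 S856
G01 X156.414 Y66.583 F668
G01 X33.219 Y81.482 F668
G01 X234.489 Y83.244 F668
G01 X72.868 Y9.918 F668
G01 X34.210 Y99.742 F668
M5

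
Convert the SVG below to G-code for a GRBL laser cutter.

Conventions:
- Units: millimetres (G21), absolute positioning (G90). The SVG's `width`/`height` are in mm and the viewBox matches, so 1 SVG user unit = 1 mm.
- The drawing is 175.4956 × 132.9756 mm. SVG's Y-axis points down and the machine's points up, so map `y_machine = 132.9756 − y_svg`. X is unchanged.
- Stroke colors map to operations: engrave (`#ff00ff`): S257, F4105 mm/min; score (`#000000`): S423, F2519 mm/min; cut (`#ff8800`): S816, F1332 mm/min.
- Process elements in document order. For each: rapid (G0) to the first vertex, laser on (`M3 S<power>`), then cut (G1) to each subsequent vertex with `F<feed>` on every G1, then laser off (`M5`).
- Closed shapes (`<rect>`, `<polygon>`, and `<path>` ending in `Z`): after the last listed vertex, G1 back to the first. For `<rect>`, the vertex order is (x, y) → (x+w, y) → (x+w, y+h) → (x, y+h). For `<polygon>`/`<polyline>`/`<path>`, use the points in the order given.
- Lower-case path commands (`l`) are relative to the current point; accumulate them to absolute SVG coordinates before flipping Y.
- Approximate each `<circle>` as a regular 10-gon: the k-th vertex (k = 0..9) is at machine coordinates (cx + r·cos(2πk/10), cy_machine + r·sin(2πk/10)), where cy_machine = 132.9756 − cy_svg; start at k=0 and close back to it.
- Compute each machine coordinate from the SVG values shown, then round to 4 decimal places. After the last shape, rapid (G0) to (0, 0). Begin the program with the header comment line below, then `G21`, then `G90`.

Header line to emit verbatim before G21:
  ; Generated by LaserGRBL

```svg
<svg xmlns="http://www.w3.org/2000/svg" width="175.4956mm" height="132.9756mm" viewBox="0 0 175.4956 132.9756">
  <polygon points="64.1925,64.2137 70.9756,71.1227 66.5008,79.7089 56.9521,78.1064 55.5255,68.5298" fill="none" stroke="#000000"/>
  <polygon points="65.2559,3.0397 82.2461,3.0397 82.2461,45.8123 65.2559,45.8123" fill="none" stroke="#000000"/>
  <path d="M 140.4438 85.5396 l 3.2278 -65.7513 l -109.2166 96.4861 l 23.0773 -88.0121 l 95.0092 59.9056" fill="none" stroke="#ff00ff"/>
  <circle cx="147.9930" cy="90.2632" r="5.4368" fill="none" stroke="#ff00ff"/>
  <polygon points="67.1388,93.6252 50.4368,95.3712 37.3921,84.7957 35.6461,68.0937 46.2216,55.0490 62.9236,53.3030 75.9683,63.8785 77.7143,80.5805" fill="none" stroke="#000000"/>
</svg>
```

; Generated by LaserGRBL
G21
G90
G0 X64.1925 Y68.7619
M3 S423
G1 X70.9756 Y61.8529 F2519
G1 X66.5008 Y53.2667 F2519
G1 X56.9521 Y54.8692 F2519
G1 X55.5255 Y64.4458 F2519
G1 X64.1925 Y68.7619 F2519
M5
G0 X65.2559 Y129.9359
M3 S423
G1 X82.2461 Y129.9359 F2519
G1 X82.2461 Y87.1633 F2519
G1 X65.2559 Y87.1633 F2519
G1 X65.2559 Y129.9359 F2519
M5
G0 X140.4438 Y47.4360
M3 S257
G1 X143.6716 Y113.1873 F4105
G1 X34.4550 Y16.7012 F4105
G1 X57.5323 Y104.7133 F4105
G1 X152.5415 Y44.8077 F4105
M5
G0 X153.4298 Y42.7124
M3 S257
G1 X152.3915 Y45.9081 F4105
G1 X149.6731 Y47.8831 F4105
G1 X146.3129 Y47.8831 F4105
G1 X143.5945 Y45.9081 F4105
G1 X142.5562 Y42.7124 F4105
G1 X143.5945 Y39.5167 F4105
G1 X146.3129 Y37.5417 F4105
G1 X149.6731 Y37.5417 F4105
G1 X152.3915 Y39.5167 F4105
G1 X153.4298 Y42.7124 F4105
M5
G0 X67.1388 Y39.3504
M3 S423
G1 X50.4368 Y37.6044 F2519
G1 X37.3921 Y48.1799 F2519
G1 X35.6461 Y64.8819 F2519
G1 X46.2216 Y77.9266 F2519
G1 X62.9236 Y79.6726 F2519
G1 X75.9683 Y69.0971 F2519
G1 X77.7143 Y52.3951 F2519
G1 X67.1388 Y39.3504 F2519
M5
G0 X0.0000 Y0.0000

1 u = 1 mm; y_m = 132.9756 − y.

[1] `<polygon>` regular polygon, #000000→score S423 F2519: (64.1925,68.7619) → (70.9756,61.8529) → (66.5008,53.2667) → (56.9521,54.8692) → (55.5255,64.4458) → (64.1925,68.7619) (closed)

[2] `<polygon>` rectangle, #000000→score S423 F2519: (65.2559,129.9359) → (82.2461,129.9359) → (82.2461,87.1633) → (65.2559,87.1633) → (65.2559,129.9359) (closed)

[3] `<path>` open polyline, #ff00ff→engrave S257 F4105: (140.4438,47.4360) → (143.6716,113.1873) → (34.4550,16.7012) → (57.5323,104.7133) → (152.5415,44.8077)

[4] `<circle>` circle, #ff00ff→engrave S257 F4105: (153.4298,42.7124) → (152.3915,45.9081) → (149.6731,47.8831) → (146.3129,47.8831) → (143.5945,45.9081) → (142.5562,42.7124) → (143.5945,39.5167) → (146.3129,37.5417) → (149.6731,37.5417) → (152.3915,39.5167) → (153.4298,42.7124) (closed)

[5] `<polygon>` regular polygon, #000000→score S423 F2519: (67.1388,39.3504) → (50.4368,37.6044) → (37.3921,48.1799) → (35.6461,64.8819) → (46.2216,77.9266) → (62.9236,79.6726) → (75.9683,69.0971) → (77.7143,52.3951) → (67.1388,39.3504) (closed)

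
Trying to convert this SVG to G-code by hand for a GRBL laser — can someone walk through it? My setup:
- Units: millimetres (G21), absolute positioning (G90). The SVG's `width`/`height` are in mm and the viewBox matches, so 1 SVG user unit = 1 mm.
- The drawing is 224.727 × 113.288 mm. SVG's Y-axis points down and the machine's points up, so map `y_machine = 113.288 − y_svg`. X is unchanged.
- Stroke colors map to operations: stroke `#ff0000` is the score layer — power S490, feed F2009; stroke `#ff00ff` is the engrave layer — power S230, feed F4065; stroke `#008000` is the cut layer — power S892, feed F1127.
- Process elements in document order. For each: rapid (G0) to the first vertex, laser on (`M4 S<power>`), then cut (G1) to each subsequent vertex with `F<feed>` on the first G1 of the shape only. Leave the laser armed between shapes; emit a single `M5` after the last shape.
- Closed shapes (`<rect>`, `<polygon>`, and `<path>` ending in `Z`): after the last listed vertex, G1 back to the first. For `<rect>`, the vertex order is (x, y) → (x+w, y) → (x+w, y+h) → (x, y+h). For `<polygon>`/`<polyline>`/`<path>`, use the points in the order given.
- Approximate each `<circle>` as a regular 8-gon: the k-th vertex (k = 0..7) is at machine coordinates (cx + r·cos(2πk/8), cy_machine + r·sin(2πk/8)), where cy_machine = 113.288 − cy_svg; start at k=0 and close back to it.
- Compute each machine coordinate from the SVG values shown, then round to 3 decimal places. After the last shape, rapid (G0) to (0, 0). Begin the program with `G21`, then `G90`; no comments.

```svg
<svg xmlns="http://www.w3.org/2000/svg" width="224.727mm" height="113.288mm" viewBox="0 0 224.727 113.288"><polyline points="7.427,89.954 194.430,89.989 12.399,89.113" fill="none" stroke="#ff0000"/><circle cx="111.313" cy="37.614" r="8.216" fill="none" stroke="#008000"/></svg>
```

G21
G90
G0 X7.427 Y23.334
M4 S490
G1 X194.430 Y23.299 F2009
G1 X12.399 Y24.175
G0 X119.529 Y75.674
M4 S892
G1 X117.123 Y81.484 F1127
G1 X111.313 Y83.890
G1 X105.503 Y81.484
G1 X103.097 Y75.674
G1 X105.503 Y69.864
G1 X111.313 Y67.458
G1 X117.123 Y69.864
G1 X119.529 Y75.674
M5
G0 X0.000 Y0.000

Since the viewBox matches the mm dimensions, user units are millimetres directly. The only transform is the Y-flip y_m = 113.288 − y_svg.

Shape 1 is a open polyline drawn with `<polyline>`. Its stroke #ff0000 means score at S490, F2009. After flipping Y the toolpath is (7.427,23.334) → (194.430,23.299) → (12.399,24.175).

Shape 2 is a circle drawn with `<circle>`. Its stroke #008000 means cut at S892, F1127. After flipping Y the toolpath is (119.529,75.674) → (117.123,81.484) → (111.313,83.890) → (105.503,81.484) → (103.097,75.674) → (105.503,69.864) → (111.313,67.458) → (117.123,69.864) → (119.529,75.674), returning to the start.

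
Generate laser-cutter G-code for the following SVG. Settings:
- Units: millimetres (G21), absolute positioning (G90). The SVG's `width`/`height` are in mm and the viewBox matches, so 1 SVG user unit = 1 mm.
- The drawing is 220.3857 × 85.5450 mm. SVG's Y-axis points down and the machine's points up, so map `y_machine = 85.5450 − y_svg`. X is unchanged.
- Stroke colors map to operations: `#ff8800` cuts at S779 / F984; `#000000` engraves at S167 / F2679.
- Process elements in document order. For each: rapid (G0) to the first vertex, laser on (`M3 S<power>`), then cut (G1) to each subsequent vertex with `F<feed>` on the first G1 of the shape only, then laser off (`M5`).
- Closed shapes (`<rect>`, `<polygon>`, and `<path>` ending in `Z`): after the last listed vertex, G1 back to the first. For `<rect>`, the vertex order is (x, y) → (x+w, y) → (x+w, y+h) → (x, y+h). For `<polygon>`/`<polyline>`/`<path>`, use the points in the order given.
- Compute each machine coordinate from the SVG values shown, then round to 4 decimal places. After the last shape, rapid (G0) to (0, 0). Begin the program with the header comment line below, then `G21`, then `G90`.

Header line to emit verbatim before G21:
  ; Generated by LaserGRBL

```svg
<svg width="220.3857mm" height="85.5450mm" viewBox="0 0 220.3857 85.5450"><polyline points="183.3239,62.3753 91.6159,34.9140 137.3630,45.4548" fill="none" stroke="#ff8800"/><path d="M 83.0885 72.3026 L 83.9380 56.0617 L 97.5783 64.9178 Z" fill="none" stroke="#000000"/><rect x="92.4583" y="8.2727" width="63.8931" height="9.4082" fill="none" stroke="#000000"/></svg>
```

; Generated by LaserGRBL
G21
G90
G0 X183.3239 Y23.1697
M3 S779
G1 X91.6159 Y50.6310 F984
G1 X137.3630 Y40.0902
M5
G0 X83.0885 Y13.2424
M3 S167
G1 X83.9380 Y29.4833 F2679
G1 X97.5783 Y20.6272
G1 X83.0885 Y13.2424
M5
G0 X92.4583 Y77.2723
M3 S167
G1 X156.3514 Y77.2723 F2679
G1 X156.3514 Y67.8641
G1 X92.4583 Y67.8641
G1 X92.4583 Y77.2723
M5
G0 X0.0000 Y0.0000

1 u = 1 mm; y_m = 85.5450 − y.

[1] `<polyline>` open polyline, #ff8800→cut S779 F984: (183.3239,23.1697) → (91.6159,50.6310) → (137.3630,40.0902)

[2] `<path>` regular polygon, #000000→engrave S167 F2679: (83.0885,13.2424) → (83.9380,29.4833) → (97.5783,20.6272) → (83.0885,13.2424) (closed)

[3] `<rect>` rectangle, #000000→engrave S167 F2679: (92.4583,77.2723) → (156.3514,77.2723) → (156.3514,67.8641) → (92.4583,67.8641) → (92.4583,77.2723) (closed)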